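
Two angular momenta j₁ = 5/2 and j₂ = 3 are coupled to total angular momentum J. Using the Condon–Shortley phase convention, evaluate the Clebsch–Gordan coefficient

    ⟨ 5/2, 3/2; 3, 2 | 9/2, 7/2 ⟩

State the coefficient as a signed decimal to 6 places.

√[10·1!4!5!/11! · 4!1!5!1!8!1!] = √(921600/11)
  +(−1)^0/∏(0,1,1,5,3,0)! = 1/720  (running 1/720)
  +(−1)^1/∏(1,0,0,4,4,1)! = -1/576  (running -1/2880)
⟨..|..⟩ = √(921600/11)·(-1/2880) = -0.100504

−√(1/99) ≈ -0.100504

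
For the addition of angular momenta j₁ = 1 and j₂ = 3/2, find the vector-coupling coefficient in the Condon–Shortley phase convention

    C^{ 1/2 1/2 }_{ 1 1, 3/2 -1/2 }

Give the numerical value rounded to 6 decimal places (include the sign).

j₁+j₂−J=2  J+j₁−j₂=0  J−j₁+j₂=1  j₁+j₂+J+1=4
(j₁±m₁, j₂±m₂, J±M) = (2,0,1,2,1,0)
P² = 2/3
sum k=0..0:
  [0] +1/2 = 1/2
S = 1/2
C² = P²·S² = 1/6 ; C = +0.408248

+0.408248  (= +√(1/6))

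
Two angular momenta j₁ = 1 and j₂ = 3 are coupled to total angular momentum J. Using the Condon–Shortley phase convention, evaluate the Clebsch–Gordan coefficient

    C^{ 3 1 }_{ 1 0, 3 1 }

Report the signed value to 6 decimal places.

−√(1/12) ≈ -0.288675

j₁+j₂−J=1  J+j₁−j₂=1  J−j₁+j₂=5  j₁+j₂+J+1=8
(j₁±m₁, j₂±m₂, J±M) = (1,1,4,2,4,2)
P² = 48
sum k=0..1:
  [0] +1/24 = 1/24
  [1] −1/12 = -1/12
S = -1/24
C² = P²·S² = 1/12 ; C = -0.288675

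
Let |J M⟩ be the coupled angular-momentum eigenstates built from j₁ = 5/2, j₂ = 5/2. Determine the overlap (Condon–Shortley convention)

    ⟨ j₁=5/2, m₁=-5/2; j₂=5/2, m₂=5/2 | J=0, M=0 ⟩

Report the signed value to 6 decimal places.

triangle: 5!·0!·0!/6! = 120/720
(j±m)!: 0!·5!·5!·0!·0!·0! = 14400
prefactor² = (2J+1)·Δ·N² = 2400
  k=5: −1/(5!·0!·0!·0!·0!·0!) = -1/120
Σ = -1/120  ⇒  CG² = 2400·(-1/120)² = 1/6
CG = −√(1/6) = -0.408248

−√(1/6) ≈ -0.408248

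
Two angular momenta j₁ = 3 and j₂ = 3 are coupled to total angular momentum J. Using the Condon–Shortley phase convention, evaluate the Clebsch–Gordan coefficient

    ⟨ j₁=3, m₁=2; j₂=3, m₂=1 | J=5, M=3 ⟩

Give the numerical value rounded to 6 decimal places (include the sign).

triangle: 1!*5!*5!/12! = 14400/479001600
(j±m)!: 5!*1!*4!*2!*8!*2! = 464486400
prefactor² = (2J+1)*Δ*N² = 153600
  k=0: +1/(0!*1!*1!*4!*4!*1!) = 1/576
  k=1: −1/(1!*0!*0!*3!*5!*2!) = -1/1440
Σ = 1/960  ⇒  CG² = 153600*1/960² = 1/6
CG = +√(1/6) = +0.408248

+0.408248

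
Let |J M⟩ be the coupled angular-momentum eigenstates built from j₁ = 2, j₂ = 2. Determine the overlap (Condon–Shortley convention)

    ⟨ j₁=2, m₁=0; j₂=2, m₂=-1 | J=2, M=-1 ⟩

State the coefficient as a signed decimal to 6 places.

√[5·2!2!2!/7! · 2!2!1!3!1!3!] = √(8/7)
  +(−1)^0/∏(0,2,2,1,0,1)! = 1/4  (running 1/4)
  +(−1)^1/∏(1,1,1,0,1,2)! = -1/2  (running -1/4)
⟨..|..⟩ = √(8/7)·(-1/4) = -0.267261

−√(1/14) ≈ -0.267261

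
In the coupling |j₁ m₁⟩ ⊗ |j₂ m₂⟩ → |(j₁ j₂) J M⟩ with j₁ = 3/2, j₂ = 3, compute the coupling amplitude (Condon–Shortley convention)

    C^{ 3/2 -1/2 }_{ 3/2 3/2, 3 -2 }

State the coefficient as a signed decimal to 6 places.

+0.534522

j₁+j₂−J=3  J+j₁−j₂=0  J−j₁+j₂=3  j₁+j₂+J+1=7
(j₁±m₁, j₂±m₂, J±M) = (3,0,1,5,1,2)
P² = 288/7
sum k=0..0:
  [0] +1/12 = 1/12
S = 1/12
C² = P²·S² = 2/7 ; C = +0.534522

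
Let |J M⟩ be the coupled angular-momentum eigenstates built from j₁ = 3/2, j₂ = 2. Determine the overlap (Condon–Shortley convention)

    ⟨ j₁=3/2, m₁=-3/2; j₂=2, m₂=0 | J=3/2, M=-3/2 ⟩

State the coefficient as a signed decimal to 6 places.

j₁+j₂−J=2  J+j₁−j₂=1  J−j₁+j₂=2  j₁+j₂+J+1=6
(j₁±m₁, j₂±m₂, J±M) = (0,3,2,2,0,3)
P² = 16/5
sum k=2..2:
  [2] +1/4 = 1/4
S = 1/4
C² = P²·S² = 1/5 ; C = +0.447214

+√(1/5) ≈ +0.447214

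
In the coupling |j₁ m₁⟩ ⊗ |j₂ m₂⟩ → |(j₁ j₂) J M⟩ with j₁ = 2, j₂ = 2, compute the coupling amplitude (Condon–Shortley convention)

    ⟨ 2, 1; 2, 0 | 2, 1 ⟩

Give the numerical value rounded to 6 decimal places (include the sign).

triangle: 2!*2!*2!/7! = 8/5040
(j±m)!: 3!*1!*2!*2!*3!*1! = 144
prefactor² = (2J+1)*Δ*N² = 8/7
  k=0: +1/(0!*2!*1!*2!*1!*0!) = 1/4
  k=1: −1/(1!*1!*0!*1!*2!*1!) = -1/2
Σ = -1/4  ⇒  CG² = 8/7*(-1/4)² = 1/14
CG = −√(1/14) = -0.267261

−√(1/14) ≈ -0.267261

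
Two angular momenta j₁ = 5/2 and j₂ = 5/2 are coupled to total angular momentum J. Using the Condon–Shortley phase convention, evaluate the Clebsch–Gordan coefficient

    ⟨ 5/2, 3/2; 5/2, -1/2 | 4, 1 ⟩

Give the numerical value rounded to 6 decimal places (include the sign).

triangle: 1!×4!×4!/10! = 576/3628800
(j±m)!: 4!×1!×2!×3!×5!×3! = 207360
prefactor² = (2J+1)×Δ×N² = 10368/35
  k=0: +1/(0!×1!×1!×2!×3!×2!) = 1/24
  k=1: −1/(1!×0!×0!×1!×4!×3!) = -1/144
Σ = 5/144  ⇒  CG² = 10368/35×5/144² = 5/14
CG = +√(5/14) = +0.597614

+0.597614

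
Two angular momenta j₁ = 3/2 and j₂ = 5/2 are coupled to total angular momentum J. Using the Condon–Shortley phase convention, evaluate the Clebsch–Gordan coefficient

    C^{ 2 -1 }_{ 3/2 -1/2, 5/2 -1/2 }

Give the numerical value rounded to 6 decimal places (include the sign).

triangle: 2!*1!*3!/7! = 12/5040
(j±m)!: 1!*2!*2!*3!*1!*3! = 144
prefactor² = (2J+1)*Δ*N² = 12/7
  k=1: −1/(1!*1!*1!*1!*0!*2!) = -1/2
  k=2: +1/(2!*0!*0!*0!*1!*3!) = 1/12
Σ = -5/12  ⇒  CG² = 12/7*(-5/12)² = 25/84
CG = −√(25/84) = -0.545545

−√(25/84) = -0.545545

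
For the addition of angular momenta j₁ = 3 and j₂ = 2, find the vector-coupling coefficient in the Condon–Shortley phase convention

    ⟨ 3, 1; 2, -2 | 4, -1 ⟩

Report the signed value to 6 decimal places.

+√(2/7) = +0.534522

triangle: 1!·5!·3!/10! = 720/3628800
(j±m)!: 4!·2!·0!·4!·3!·5! = 829440
prefactor² = (2J+1)·Δ·N² = 10368/7
  k=0: +1/(0!·1!·2!·0!·3!·3!) = 1/72
Σ = 1/72  ⇒  CG² = 10368/7·1/72² = 2/7
CG = +√(2/7) = +0.534522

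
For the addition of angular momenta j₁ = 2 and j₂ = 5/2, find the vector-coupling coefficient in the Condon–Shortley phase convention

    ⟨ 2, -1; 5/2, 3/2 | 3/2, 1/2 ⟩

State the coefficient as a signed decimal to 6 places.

j₁+j₂−J=3  J+j₁−j₂=1  J−j₁+j₂=2  j₁+j₂+J+1=7
(j₁±m₁, j₂±m₂, J±M) = (1,3,4,1,2,1)
P² = 96/35
sum k=2..3:
  [2] +1/4 = 1/4
  [3] −1/6 = -1/6
S = 1/12
C² = P²·S² = 2/105 ; C = +0.138013

+√(2/105) ≈ +0.138013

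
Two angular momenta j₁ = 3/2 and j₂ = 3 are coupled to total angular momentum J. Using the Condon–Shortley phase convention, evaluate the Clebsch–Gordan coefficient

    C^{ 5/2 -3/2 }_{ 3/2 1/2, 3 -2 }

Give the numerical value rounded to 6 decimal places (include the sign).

triangle: 2!·1!·4!/8! = 48/40320
(j±m)!: 2!·1!·1!·5!·1!·4! = 5760
prefactor² = (2J+1)·Δ·N² = 288/7
  k=0: +1/(0!·2!·1!·1!·0!·3!) = 1/12
  k=1: −1/(1!·1!·0!·0!·1!·4!) = -1/24
Σ = 1/24  ⇒  CG² = 288/7·1/24² = 1/14
CG = +√(1/14) = +0.267261

+√(1/14) ≈ +0.267261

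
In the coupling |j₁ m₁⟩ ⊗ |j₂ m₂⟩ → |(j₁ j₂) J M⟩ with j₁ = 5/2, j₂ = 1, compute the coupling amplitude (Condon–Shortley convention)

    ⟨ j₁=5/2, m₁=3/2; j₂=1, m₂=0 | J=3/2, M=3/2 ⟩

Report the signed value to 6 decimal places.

−√(4/15) ≈ -0.516398

√[4·2!3!0!/6! · 4!1!1!1!3!0!] = √(48/5)
  +(−1)^1/∏(1,1,0,0,3,0)! = -1/6  (running -1/6)
⟨..|..⟩ = √(48/5)·(-1/6) = -0.516398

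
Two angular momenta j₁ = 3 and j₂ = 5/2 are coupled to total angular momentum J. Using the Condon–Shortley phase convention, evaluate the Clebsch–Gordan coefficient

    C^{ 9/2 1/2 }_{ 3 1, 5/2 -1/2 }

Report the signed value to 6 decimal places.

triangle: 1!·5!·4!/11! = 2880/39916800
(j±m)!: 4!·2!·2!·3!·5!·4! = 1658880
prefactor² = (2J+1)·Δ·N² = 92160/77
  k=0: +1/(0!·1!·2!·2!·3!·2!) = 1/48
  k=1: −1/(1!·0!·1!·1!·4!·3!) = -1/144
Σ = 1/72  ⇒  CG² = 92160/77·1/72² = 160/693
CG = +√(160/693) = +0.480500

+√(160/693) = +0.480500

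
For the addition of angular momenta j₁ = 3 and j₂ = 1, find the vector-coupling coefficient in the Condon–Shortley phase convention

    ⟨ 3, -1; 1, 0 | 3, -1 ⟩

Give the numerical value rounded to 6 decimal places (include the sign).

−√(1/12) = -0.288675

√[7·1!5!1!/8! · 2!4!1!1!2!4!] = √(48)
  +(−1)^0/∏(0,1,4,1,1,0)! = 1/24  (running 1/24)
  +(−1)^1/∏(1,0,3,0,2,1)! = -1/12  (running -1/24)
⟨..|..⟩ = √(48)·(-1/24) = -0.288675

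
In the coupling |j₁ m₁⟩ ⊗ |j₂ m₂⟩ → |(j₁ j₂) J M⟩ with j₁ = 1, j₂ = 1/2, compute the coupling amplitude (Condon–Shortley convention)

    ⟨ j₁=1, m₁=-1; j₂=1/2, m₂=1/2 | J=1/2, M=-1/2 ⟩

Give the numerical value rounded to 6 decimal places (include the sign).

√[2·1!1!0!/3! · 0!2!1!0!0!1!] = √(2/3)
  +(−1)^1/∏(1,0,1,0,0,0)! = -1  (running -1)
⟨..|..⟩ = √(2/3)·(-1) = -0.816497

−√(2/3) = -0.816497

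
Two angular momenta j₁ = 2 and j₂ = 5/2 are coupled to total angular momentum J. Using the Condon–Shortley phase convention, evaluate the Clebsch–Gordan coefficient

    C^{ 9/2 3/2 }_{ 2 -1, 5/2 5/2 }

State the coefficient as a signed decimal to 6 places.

triangle: 0!*4!*5!/10! = 2880/3628800
(j±m)!: 1!*3!*5!*0!*6!*3! = 3110400
prefactor² = (2J+1)*Δ*N² = 172800/7
  k=0: +1/(0!*0!*3!*5!*1!*0!) = 1/720
Σ = 1/720  ⇒  CG² = 172800/7*1/720² = 1/21
CG = +√(1/21) = +0.218218

+√(1/21) = +0.218218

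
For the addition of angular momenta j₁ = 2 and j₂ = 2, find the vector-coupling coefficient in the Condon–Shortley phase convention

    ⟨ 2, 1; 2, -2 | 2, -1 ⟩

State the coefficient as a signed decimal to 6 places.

j₁+j₂−J=2  J+j₁−j₂=2  J−j₁+j₂=2  j₁+j₂+J+1=7
(j₁±m₁, j₂±m₂, J±M) = (3,1,0,4,1,3)
P² = 48/7
sum k=0..0:
  [0] +1/4 = 1/4
S = 1/4
C² = P²·S² = 3/7 ; C = +0.654654

+0.654654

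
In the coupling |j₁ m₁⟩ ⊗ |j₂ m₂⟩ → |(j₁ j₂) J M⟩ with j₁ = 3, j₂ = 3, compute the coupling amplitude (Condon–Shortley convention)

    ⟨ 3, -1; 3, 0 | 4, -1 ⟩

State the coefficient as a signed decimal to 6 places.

triangle: 2!×4!×4!/11! = 1152/39916800
(j±m)!: 2!×4!×3!×3!×3!×5! = 1244160
prefactor² = (2J+1)×Δ×N² = 124416/385
  k=0: +1/(0!×2!×4!×3!×0!×1!) = 1/288
  k=1: −1/(1!×1!×3!×2!×1!×2!) = -1/24
  k=2: +1/(2!×0!×2!×1!×2!×3!) = 1/48
Σ = -5/288  ⇒  CG² = 124416/385×(-5/288)² = 15/154
CG = −√(15/154) = -0.312094

−√(15/154) ≈ -0.312094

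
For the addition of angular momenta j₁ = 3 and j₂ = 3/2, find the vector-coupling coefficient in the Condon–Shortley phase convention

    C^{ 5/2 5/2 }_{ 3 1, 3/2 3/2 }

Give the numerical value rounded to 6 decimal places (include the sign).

+√(3/28) = +0.327327

triangle: 2!·4!·1!/8! = 48/40320
(j±m)!: 4!·2!·3!·0!·5!·0! = 34560
prefactor² = (2J+1)·Δ·N² = 1728/7
  k=2: +1/(2!·0!·0!·1!·4!·0!) = 1/48
Σ = 1/48  ⇒  CG² = 1728/7·1/48² = 3/28
CG = +√(3/28) = +0.327327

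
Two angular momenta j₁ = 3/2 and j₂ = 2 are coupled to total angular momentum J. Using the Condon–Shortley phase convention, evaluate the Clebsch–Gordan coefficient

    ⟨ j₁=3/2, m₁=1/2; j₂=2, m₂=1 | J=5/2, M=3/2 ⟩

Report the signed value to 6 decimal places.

-0.169031

j₁+j₂−J=1  J+j₁−j₂=2  J−j₁+j₂=3  j₁+j₂+J+1=7
(j₁±m₁, j₂±m₂, J±M) = (2,1,3,1,4,1)
P² = 144/35
sum k=0..1:
  [0] +1/6 = 1/6
  [1] −1/4 = -1/4
S = -1/12
C² = P²·S² = 1/35 ; C = -0.169031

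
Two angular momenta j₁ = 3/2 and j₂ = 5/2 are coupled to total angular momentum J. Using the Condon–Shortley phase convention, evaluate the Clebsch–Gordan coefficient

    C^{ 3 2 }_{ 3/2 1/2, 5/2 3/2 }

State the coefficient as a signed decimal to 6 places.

−√(1/12) ≈ -0.288675

j₁+j₂−J=1  J+j₁−j₂=2  J−j₁+j₂=4  j₁+j₂+J+1=8
(j₁±m₁, j₂±m₂, J±M) = (2,1,4,1,5,1)
P² = 48
sum k=0..1:
  [0] +1/24 = 1/24
  [1] −1/12 = -1/12
S = -1/24
C² = P²·S² = 1/12 ; C = -0.288675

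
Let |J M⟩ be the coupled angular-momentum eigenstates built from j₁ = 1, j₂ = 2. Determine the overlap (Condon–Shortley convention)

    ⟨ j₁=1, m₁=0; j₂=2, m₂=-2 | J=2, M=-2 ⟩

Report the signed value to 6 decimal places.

+√(2/3) ≈ +0.816497

j₁+j₂−J=1  J+j₁−j₂=1  J−j₁+j₂=3  j₁+j₂+J+1=6
(j₁±m₁, j₂±m₂, J±M) = (1,1,0,4,0,4)
P² = 24
sum k=0..0:
  [0] +1/6 = 1/6
S = 1/6
C² = P²·S² = 2/3 ; C = +0.816497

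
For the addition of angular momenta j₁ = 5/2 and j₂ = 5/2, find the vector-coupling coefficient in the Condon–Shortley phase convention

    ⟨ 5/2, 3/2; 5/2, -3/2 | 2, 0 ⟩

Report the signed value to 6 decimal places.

+√(1/84) = +0.109109

√[5·3!2!2!/8! · 4!1!1!4!2!2!] = √(48/7)
  +(−1)^0/∏(0,3,1,1,1,1)! = 1/6  (running 1/6)
  +(−1)^1/∏(1,2,0,0,2,2)! = -1/8  (running 1/24)
⟨..|..⟩ = √(48/7)·(1/24) = +0.109109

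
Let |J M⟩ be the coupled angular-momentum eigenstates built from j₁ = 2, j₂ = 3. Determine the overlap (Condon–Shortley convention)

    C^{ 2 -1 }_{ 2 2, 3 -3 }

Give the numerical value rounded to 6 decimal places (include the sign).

+0.597614  (= +√(5/14))

√[5·3!1!3!/8! · 4!0!0!6!1!3!] = √(3240/7)
  +(−1)^0/∏(0,3,0,0,1,3)! = 1/36  (running 1/36)
⟨..|..⟩ = √(3240/7)·(1/36) = +0.597614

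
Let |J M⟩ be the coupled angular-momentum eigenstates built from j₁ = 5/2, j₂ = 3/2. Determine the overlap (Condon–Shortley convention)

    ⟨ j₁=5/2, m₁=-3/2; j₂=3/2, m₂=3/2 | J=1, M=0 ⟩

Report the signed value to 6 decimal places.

-0.447214  (= −√(1/5))

√[3·3!2!0!/6! · 1!4!3!0!1!1!] = √(36/5)
  +(−1)^3/∏(3,0,1,0,1,0)! = -1/6  (running -1/6)
⟨..|..⟩ = √(36/5)·(-1/6) = -0.447214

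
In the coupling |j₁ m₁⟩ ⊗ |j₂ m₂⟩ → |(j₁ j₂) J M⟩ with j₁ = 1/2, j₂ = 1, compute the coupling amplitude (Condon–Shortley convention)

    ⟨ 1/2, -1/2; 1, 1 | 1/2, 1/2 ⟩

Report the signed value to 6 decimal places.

-0.816497  (= −√(2/3))

j₁+j₂−J=1  J+j₁−j₂=0  J−j₁+j₂=1  j₁+j₂+J+1=3
(j₁±m₁, j₂±m₂, J±M) = (0,1,2,0,1,0)
P² = 2/3
sum k=1..1:
  [1] −1/1 = -1
S = -1
C² = P²·S² = 2/3 ; C = -0.816497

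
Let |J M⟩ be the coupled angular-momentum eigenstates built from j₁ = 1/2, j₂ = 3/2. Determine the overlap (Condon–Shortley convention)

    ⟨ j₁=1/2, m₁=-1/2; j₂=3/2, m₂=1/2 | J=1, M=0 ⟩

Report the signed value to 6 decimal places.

−√(1/2) = -0.707107

j₁+j₂−J=1  J+j₁−j₂=0  J−j₁+j₂=2  j₁+j₂+J+1=4
(j₁±m₁, j₂±m₂, J±M) = (0,1,2,1,1,1)
P² = 1/2
sum k=1..1:
  [1] −1/1 = -1
S = -1
C² = P²·S² = 1/2 ; C = -0.707107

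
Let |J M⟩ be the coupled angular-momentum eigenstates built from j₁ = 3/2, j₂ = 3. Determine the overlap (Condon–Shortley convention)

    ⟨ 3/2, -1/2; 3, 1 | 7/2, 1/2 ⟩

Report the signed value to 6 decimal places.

-0.534522  (= −√(2/7))

triangle: 1!*2!*5!/9! = 240/362880
(j±m)!: 1!*2!*4!*2!*4!*3! = 13824
prefactor² = (2J+1)*Δ*N² = 512/7
  k=0: +1/(0!*1!*2!*4!*0!*1!) = 1/48
  k=1: −1/(1!*0!*1!*3!*1!*2!) = -1/12
Σ = -1/16  ⇒  CG² = 512/7*(-1/16)² = 2/7
CG = −√(2/7) = -0.534522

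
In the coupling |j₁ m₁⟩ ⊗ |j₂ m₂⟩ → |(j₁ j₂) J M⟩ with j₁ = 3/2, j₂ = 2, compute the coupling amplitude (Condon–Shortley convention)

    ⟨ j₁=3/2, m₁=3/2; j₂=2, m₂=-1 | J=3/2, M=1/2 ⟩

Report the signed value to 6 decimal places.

√[4·2!1!2!/6! · 3!0!1!3!2!1!] = √(8/5)
  +(−1)^0/∏(0,2,0,1,1,1)! = 1/2  (running 1/2)
⟨..|..⟩ = √(8/5)·(1/2) = +0.632456

+0.632456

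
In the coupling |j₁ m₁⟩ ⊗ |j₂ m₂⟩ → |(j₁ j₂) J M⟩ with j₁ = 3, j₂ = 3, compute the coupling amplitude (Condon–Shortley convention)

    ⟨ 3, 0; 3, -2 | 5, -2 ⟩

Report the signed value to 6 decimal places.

+0.577350

j₁+j₂−J=1  J+j₁−j₂=5  J−j₁+j₂=5  j₁+j₂+J+1=12
(j₁±m₁, j₂±m₂, J±M) = (3,3,1,5,3,7)
P² = 43200
sum k=0..1:
  [0] +1/288 = 1/288
  [1] −1/1440 = -1/1440
S = 1/360
C² = P²·S² = 1/3 ; C = +0.577350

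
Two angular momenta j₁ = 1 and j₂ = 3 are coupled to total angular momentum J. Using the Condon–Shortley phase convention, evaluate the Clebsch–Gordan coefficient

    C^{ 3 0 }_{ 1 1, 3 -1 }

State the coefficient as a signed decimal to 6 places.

+√(1/2) = +0.707107

j₁+j₂−J=1  J+j₁−j₂=1  J−j₁+j₂=5  j₁+j₂+J+1=8
(j₁±m₁, j₂±m₂, J±M) = (2,0,2,4,3,3)
P² = 72
sum k=0..0:
  [0] +1/12 = 1/12
S = 1/12
C² = P²·S² = 1/2 ; C = +0.707107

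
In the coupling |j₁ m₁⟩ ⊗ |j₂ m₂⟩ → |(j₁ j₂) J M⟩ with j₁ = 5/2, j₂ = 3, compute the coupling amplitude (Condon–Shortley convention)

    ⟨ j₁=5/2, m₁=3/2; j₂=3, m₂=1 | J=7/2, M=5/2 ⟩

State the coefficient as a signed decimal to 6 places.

−√(10/63) ≈ -0.398410

j₁+j₂−J=2  J+j₁−j₂=3  J−j₁+j₂=4  j₁+j₂+J+1=10
(j₁±m₁, j₂±m₂, J±M) = (4,1,4,2,6,1)
P² = 18432/35
sum k=0..1:
  [0] +1/96 = 1/96
  [1] −1/36 = -1/36
S = -5/288
C² = P²·S² = 10/63 ; C = -0.398410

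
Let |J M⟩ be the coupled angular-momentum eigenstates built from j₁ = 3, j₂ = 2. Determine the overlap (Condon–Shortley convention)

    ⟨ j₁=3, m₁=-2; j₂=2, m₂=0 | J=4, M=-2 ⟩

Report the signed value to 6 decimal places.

j₁+j₂−J=1  J+j₁−j₂=5  J−j₁+j₂=3  j₁+j₂+J+1=10
(j₁±m₁, j₂±m₂, J±M) = (1,5,2,2,2,6)
P² = 8640/7
sum k=0..1:
  [0] +1/240 = 1/240
  [1] −1/48 = -1/48
S = -1/60
C² = P²·S² = 12/35 ; C = -0.585540

-0.585540  (= −√(12/35))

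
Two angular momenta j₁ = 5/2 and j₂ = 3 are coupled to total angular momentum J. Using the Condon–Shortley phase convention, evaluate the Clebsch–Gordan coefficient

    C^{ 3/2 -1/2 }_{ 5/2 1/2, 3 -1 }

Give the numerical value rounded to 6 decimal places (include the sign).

-0.097590  (= −√(1/105))

triangle: 4!·1!·2!/8! = 48/40320
(j±m)!: 3!·2!·2!·4!·1!·2! = 1152
prefactor² = (2J+1)·Δ·N² = 192/35
  k=1: −1/(1!·3!·1!·1!·0!·1!) = -1/6
  k=2: +1/(2!·2!·0!·0!·1!·2!) = 1/8
Σ = -1/24  ⇒  CG² = 192/35·(-1/24)² = 1/105
CG = −√(1/105) = -0.097590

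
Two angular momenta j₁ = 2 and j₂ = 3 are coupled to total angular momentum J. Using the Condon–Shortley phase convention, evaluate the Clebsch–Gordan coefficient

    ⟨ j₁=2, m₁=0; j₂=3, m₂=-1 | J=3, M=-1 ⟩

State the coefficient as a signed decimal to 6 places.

j₁+j₂−J=2  J+j₁−j₂=2  J−j₁+j₂=4  j₁+j₂+J+1=9
(j₁±m₁, j₂±m₂, J±M) = (2,2,2,4,2,4)
P² = 256/15
sum k=0..2:
  [0] +1/16 = 1/16
  [1] −1/6 = -1/6
  [2] +1/96 = 1/96
S = -3/32
C² = P²·S² = 3/20 ; C = -0.387298

−√(3/20) = -0.387298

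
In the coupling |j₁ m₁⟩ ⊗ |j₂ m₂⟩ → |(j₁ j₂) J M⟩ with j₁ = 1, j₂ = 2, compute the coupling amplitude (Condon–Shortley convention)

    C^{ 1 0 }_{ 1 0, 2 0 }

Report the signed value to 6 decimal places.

√[3·2!0!2!/5! · 1!1!2!2!1!1!] = √(2/5)
  +(−1)^1/∏(1,1,0,1,0,1)! = -1  (running -1)
⟨..|..⟩ = √(2/5)·(-1) = -0.632456

−√(2/5) = -0.632456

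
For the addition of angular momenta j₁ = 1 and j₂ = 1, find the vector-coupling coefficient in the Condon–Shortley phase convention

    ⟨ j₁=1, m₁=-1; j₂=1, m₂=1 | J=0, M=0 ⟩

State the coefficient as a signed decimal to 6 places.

√[1·2!0!0!/3! · 0!2!2!0!0!0!] = √(4/3)
  +(−1)^2/∏(2,0,0,0,0,0)! = 1/2  (running 1/2)
⟨..|..⟩ = √(4/3)·(1/2) = +0.577350

+√(1/3) = +0.577350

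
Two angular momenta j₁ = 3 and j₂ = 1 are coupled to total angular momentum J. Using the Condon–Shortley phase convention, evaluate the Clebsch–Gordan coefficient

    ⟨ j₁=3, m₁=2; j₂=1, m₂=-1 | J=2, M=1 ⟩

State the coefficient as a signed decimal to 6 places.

+√(10/21) = +0.690066

j₁+j₂−J=2  J+j₁−j₂=4  J−j₁+j₂=0  j₁+j₂+J+1=7
(j₁±m₁, j₂±m₂, J±M) = (5,1,0,2,3,1)
P² = 480/7
sum k=0..0:
  [0] +1/12 = 1/12
S = 1/12
C² = P²·S² = 10/21 ; C = +0.690066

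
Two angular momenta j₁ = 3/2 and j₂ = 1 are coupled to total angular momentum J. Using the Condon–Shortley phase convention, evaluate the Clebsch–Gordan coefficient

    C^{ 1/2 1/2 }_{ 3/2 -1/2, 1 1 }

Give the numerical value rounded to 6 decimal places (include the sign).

triangle: 2!·1!·0!/4! = 2/24
(j±m)!: 1!·2!·2!·0!·1!·0! = 4
prefactor² = (2J+1)·Δ·N² = 2/3
  k=2: +1/(2!·0!·0!·0!·1!·0!) = 1/2
Σ = 1/2  ⇒  CG² = 2/3·1/2² = 1/6
CG = +√(1/6) = +0.408248

+0.408248  (= +√(1/6))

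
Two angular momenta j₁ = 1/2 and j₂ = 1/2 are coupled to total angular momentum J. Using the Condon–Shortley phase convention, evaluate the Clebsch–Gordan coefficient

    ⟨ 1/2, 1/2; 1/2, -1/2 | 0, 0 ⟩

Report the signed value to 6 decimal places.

+√(1/2) = +0.707107

j₁+j₂−J=1  J+j₁−j₂=0  J−j₁+j₂=0  j₁+j₂+J+1=2
(j₁±m₁, j₂±m₂, J±M) = (1,0,0,1,0,0)
P² = 1/2
sum k=0..0:
  [0] +1/1 = 1
S = 1
C² = P²·S² = 1/2 ; C = +0.707107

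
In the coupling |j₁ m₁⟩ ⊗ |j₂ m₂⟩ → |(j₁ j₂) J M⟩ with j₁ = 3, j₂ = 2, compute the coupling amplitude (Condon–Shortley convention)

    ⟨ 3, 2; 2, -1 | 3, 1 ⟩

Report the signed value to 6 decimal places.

j₁+j₂−J=2  J+j₁−j₂=4  J−j₁+j₂=2  j₁+j₂+J+1=9
(j₁±m₁, j₂±m₂, J±M) = (5,1,1,3,4,2)
P² = 64
sum k=0..1:
  [0] +1/12 = 1/12
  [1] −1/48 = -1/48
S = 1/16
C² = P²·S² = 1/4 ; C = +0.500000

+√(1/4) = +0.500000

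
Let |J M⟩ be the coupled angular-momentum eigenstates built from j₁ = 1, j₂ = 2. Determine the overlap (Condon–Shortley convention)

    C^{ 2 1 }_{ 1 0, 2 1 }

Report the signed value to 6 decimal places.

−√(1/6) ≈ -0.408248

triangle: 1!*1!*3!/6! = 6/720
(j±m)!: 1!*1!*3!*1!*3!*1! = 36
prefactor² = (2J+1)*Δ*N² = 3/2
  k=0: +1/(0!*1!*1!*3!*0!*0!) = 1/6
  k=1: −1/(1!*0!*0!*2!*1!*1!) = -1/2
Σ = -1/3  ⇒  CG² = 3/2*(-1/3)² = 1/6
CG = −√(1/6) = -0.408248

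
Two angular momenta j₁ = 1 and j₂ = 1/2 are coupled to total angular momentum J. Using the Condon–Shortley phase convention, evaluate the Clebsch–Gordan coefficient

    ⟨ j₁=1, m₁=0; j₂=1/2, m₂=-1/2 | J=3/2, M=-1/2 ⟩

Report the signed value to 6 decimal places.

+√(2/3) ≈ +0.816497

j₁+j₂−J=0  J+j₁−j₂=2  J−j₁+j₂=1  j₁+j₂+J+1=4
(j₁±m₁, j₂±m₂, J±M) = (1,1,0,1,1,2)
P² = 2/3
sum k=0..0:
  [0] +1/1 = 1
S = 1
C² = P²·S² = 2/3 ; C = +0.816497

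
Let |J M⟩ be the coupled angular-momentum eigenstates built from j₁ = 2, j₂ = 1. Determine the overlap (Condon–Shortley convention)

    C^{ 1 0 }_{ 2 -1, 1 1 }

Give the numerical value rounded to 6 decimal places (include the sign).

+√(3/10) = +0.547723

j₁+j₂−J=2  J+j₁−j₂=2  J−j₁+j₂=0  j₁+j₂+J+1=5
(j₁±m₁, j₂±m₂, J±M) = (1,3,2,0,1,1)
P² = 6/5
sum k=2..2:
  [2] +1/2 = 1/2
S = 1/2
C² = P²·S² = 3/10 ; C = +0.547723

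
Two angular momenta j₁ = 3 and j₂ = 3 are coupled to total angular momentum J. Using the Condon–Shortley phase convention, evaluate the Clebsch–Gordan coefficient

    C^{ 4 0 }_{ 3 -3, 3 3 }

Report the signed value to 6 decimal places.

+0.241747

j₁+j₂−J=2  J+j₁−j₂=4  J−j₁+j₂=4  j₁+j₂+J+1=11
(j₁±m₁, j₂±m₂, J±M) = (0,6,6,0,4,4)
P² = 5971968/77
sum k=2..2:
  [2] +1/1152 = 1/1152
S = 1/1152
C² = P²·S² = 9/154 ; C = +0.241747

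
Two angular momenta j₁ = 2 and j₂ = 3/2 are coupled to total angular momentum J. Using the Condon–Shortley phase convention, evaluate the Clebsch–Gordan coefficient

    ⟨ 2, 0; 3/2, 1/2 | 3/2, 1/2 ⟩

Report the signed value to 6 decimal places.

−√(1/5) = -0.447214

√[4·2!2!1!/6! · 2!2!2!1!2!1!] = √(16/45)
  +(−1)^1/∏(1,1,1,1,1,0)! = -1  (running -1)
  +(−1)^2/∏(2,0,0,0,2,1)! = 1/4  (running -3/4)
⟨..|..⟩ = √(16/45)·(-3/4) = -0.447214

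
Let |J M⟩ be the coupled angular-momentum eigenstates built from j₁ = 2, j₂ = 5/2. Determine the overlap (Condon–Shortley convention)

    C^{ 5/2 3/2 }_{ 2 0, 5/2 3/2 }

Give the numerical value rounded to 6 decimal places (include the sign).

triangle: 2!*2!*3!/8! = 24/40320
(j±m)!: 2!*2!*4!*1!*4!*1! = 2304
prefactor² = (2J+1)*Δ*N² = 288/35
  k=1: −1/(1!*1!*1!*3!*1!*0!) = -1/6
  k=2: +1/(2!*0!*0!*2!*2!*1!) = 1/8
Σ = -1/24  ⇒  CG² = 288/35*(-1/24)² = 1/70
CG = −√(1/70) = -0.119523

−√(1/70) ≈ -0.119523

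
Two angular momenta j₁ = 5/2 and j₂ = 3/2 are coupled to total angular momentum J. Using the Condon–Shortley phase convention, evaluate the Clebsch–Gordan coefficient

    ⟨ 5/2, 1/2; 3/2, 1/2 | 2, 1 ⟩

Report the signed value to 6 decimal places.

−√(25/84) = -0.545545

√[5·2!3!1!/7! · 3!2!2!1!3!1!] = √(12/7)
  +(−1)^1/∏(1,1,1,1,2,0)! = -1/2  (running -1/2)
  +(−1)^2/∏(2,0,0,0,3,1)! = 1/12  (running -5/12)
⟨..|..⟩ = √(12/7)·(-5/12) = -0.545545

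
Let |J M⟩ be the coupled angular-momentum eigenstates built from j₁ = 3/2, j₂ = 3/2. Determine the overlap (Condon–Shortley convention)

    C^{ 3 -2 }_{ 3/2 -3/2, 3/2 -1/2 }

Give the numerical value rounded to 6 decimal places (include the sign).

+0.707107

√[7·0!3!3!/7! · 0!3!1!2!1!5!] = √(72)
  +(−1)^0/∏(0,0,3,1,0,2)! = 1/12  (running 1/12)
⟨..|..⟩ = √(72)·(1/12) = +0.707107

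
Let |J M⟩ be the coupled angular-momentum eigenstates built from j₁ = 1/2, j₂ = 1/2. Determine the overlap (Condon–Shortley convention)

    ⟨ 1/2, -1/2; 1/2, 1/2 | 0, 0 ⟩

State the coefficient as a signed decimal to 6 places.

-0.707107  (= −√(1/2))

triangle: 1!*0!*0!/2! = 1/2
(j±m)!: 0!*1!*1!*0!*0!*0! = 1
prefactor² = (2J+1)*Δ*N² = 1/2
  k=1: −1/(1!*0!*0!*0!*0!*0!) = -1
Σ = -1  ⇒  CG² = 1/2*(-1)² = 1/2
CG = −√(1/2) = -0.707107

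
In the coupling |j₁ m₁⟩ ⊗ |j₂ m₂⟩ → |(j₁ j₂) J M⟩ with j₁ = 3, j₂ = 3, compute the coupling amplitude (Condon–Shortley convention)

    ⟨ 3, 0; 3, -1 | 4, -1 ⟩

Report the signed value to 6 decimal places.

triangle: 2!*4!*4!/11! = 1152/39916800
(j±m)!: 3!*3!*2!*4!*3!*5! = 1244160
prefactor² = (2J+1)*Δ*N² = 124416/385
  k=0: +1/(0!*2!*3!*2!*1!*2!) = 1/48
  k=1: −1/(1!*1!*2!*1!*2!*3!) = -1/24
  k=2: +1/(2!*0!*1!*0!*3!*4!) = 1/288
Σ = -5/288  ⇒  CG² = 124416/385*(-5/288)² = 15/154
CG = −√(15/154) = -0.312094

−√(15/154) ≈ -0.312094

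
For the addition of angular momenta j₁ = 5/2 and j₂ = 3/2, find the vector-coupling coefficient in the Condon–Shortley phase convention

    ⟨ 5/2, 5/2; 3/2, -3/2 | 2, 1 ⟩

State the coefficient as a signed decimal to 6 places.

+√(5/14) ≈ +0.597614

√[5·2!3!1!/7! · 5!0!0!3!3!1!] = √(360/7)
  +(−1)^0/∏(0,2,0,0,3,1)! = 1/12  (running 1/12)
⟨..|..⟩ = √(360/7)·(1/12) = +0.597614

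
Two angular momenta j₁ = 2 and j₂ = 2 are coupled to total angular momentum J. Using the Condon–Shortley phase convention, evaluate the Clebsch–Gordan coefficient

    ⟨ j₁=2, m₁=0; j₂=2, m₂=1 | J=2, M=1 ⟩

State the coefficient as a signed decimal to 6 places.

triangle: 2!×2!×2!/7! = 8/5040
(j±m)!: 2!×2!×3!×1!×3!×1! = 144
prefactor² = (2J+1)×Δ×N² = 8/7
  k=1: −1/(1!×1!×1!×2!×1!×0!) = -1/2
  k=2: +1/(2!×0!×0!×1!×2!×1!) = 1/4
Σ = -1/4  ⇒  CG² = 8/7×(-1/4)² = 1/14
CG = −√(1/14) = -0.267261

−√(1/14) ≈ -0.267261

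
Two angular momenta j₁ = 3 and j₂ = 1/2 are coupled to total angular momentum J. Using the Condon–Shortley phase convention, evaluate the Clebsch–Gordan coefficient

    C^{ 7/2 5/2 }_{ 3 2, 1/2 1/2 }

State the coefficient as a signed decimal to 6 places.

+√(6/7) = +0.925820

j₁+j₂−J=0  J+j₁−j₂=6  J−j₁+j₂=1  j₁+j₂+J+1=8
(j₁±m₁, j₂±m₂, J±M) = (5,1,1,0,6,1)
P² = 86400/7
sum k=0..0:
  [0] +1/120 = 1/120
S = 1/120
C² = P²·S² = 6/7 ; C = +0.925820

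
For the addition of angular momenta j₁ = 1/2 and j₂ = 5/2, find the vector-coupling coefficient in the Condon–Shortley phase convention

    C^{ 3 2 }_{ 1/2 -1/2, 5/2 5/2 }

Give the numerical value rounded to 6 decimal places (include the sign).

triangle: 0!*1!*5!/7! = 120/5040
(j±m)!: 0!*1!*5!*0!*5!*1! = 14400
prefactor² = (2J+1)*Δ*N² = 2400
  k=0: +1/(0!*0!*1!*5!*0!*0!) = 1/120
Σ = 1/120  ⇒  CG² = 2400*1/120² = 1/6
CG = +√(1/6) = +0.408248

+0.408248  (= +√(1/6))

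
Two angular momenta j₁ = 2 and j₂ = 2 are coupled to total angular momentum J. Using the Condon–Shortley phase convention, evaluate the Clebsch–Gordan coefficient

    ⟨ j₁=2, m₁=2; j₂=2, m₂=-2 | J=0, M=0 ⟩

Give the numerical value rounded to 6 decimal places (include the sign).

+0.447214

triangle: 4!×0!×0!/5! = 24/120
(j±m)!: 4!×0!×0!×4!×0!×0! = 576
prefactor² = (2J+1)×Δ×N² = 576/5
  k=0: +1/(0!×4!×0!×0!×0!×0!) = 1/24
Σ = 1/24  ⇒  CG² = 576/5×1/24² = 1/5
CG = +√(1/5) = +0.447214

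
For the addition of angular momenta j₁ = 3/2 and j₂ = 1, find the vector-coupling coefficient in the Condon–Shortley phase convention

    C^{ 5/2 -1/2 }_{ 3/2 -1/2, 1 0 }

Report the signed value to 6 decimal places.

j₁+j₂−J=0  J+j₁−j₂=3  J−j₁+j₂=2  j₁+j₂+J+1=6
(j₁±m₁, j₂±m₂, J±M) = (1,2,1,1,2,3)
P² = 12/5
sum k=0..0:
  [0] +1/2 = 1/2
S = 1/2
C² = P²·S² = 3/5 ; C = +0.774597

+√(3/5) = +0.774597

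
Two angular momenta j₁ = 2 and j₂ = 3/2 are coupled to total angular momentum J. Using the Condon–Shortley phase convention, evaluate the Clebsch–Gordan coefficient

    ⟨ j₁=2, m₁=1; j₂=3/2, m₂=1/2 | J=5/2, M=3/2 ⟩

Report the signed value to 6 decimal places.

+0.169031  (= +√(1/35))

√[6·1!3!2!/7! · 3!1!2!1!4!1!] = √(144/35)
  +(−1)^0/∏(0,1,1,2,2,0)! = 1/4  (running 1/4)
  +(−1)^1/∏(1,0,0,1,3,1)! = -1/6  (running 1/12)
⟨..|..⟩ = √(144/35)·(1/12) = +0.169031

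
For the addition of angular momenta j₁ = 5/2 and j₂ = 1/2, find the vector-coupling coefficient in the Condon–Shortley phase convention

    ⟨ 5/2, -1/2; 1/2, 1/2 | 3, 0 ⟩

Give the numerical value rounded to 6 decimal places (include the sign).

√[7·0!5!1!/7! · 2!3!1!0!3!3!] = √(72)
  +(−1)^0/∏(0,0,3,1,2,0)! = 1/12  (running 1/12)
⟨..|..⟩ = √(72)·(1/12) = +0.707107

+√(1/2) ≈ +0.707107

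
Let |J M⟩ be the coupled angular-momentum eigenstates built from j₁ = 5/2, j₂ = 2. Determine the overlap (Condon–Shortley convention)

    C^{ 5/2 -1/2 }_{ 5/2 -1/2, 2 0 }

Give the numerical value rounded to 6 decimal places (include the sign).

j₁+j₂−J=2  J+j₁−j₂=3  J−j₁+j₂=2  j₁+j₂+J+1=8
(j₁±m₁, j₂±m₂, J±M) = (2,3,2,2,2,3)
P² = 72/35
sum k=0..2:
  [0] +1/24 = 1/24
  [1] −1/2 = -1/2
  [2] +1/8 = 1/8
S = -1/3
C² = P²·S² = 8/35 ; C = -0.478091

−√(8/35) ≈ -0.478091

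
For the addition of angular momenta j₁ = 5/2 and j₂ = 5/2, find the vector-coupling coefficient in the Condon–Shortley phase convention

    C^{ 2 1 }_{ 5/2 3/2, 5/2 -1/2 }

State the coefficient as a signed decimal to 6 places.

-0.377964  (= −√(1/7))

√[5·3!2!2!/8! · 4!1!2!3!3!1!] = √(36/7)
  +(−1)^0/∏(0,3,1,2,1,0)! = 1/12  (running 1/12)
  +(−1)^1/∏(1,2,0,1,2,1)! = -1/4  (running -1/6)
⟨..|..⟩ = √(36/7)·(-1/6) = -0.377964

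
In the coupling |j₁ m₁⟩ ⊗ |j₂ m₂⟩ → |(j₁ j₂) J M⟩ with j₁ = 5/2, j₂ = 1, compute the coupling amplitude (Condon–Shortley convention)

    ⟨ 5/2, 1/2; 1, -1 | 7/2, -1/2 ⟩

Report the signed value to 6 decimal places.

+0.534522  (= +√(2/7))

j₁+j₂−J=0  J+j₁−j₂=5  J−j₁+j₂=2  j₁+j₂+J+1=8
(j₁±m₁, j₂±m₂, J±M) = (3,2,0,2,3,4)
P² = 1152/7
sum k=0..0:
  [0] +1/24 = 1/24
S = 1/24
C² = P²·S² = 2/7 ; C = +0.534522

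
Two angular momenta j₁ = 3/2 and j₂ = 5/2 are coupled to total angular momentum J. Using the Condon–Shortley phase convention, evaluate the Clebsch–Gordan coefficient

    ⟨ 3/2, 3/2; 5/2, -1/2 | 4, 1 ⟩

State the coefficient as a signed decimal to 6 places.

+√(5/28) ≈ +0.422577

triangle: 0!×3!×5!/9! = 720/362880
(j±m)!: 3!×0!×2!×3!×5!×3! = 51840
prefactor² = (2J+1)×Δ×N² = 6480/7
  k=0: +1/(0!×0!×0!×2!×3!×3!) = 1/72
Σ = 1/72  ⇒  CG² = 6480/7×1/72² = 5/28
CG = +√(5/28) = +0.422577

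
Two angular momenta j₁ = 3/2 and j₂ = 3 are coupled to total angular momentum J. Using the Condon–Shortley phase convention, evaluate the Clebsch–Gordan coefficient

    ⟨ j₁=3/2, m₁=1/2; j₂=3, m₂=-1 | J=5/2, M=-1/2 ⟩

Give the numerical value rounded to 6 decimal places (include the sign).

j₁+j₂−J=2  J+j₁−j₂=1  J−j₁+j₂=4  j₁+j₂+J+1=8
(j₁±m₁, j₂±m₂, J±M) = (2,1,2,4,2,3)
P² = 288/35
sum k=0..1:
  [0] +1/8 = 1/8
  [1] −1/6 = -1/6
S = -1/24
C² = P²·S² = 1/70 ; C = -0.119523

−√(1/70) = -0.119523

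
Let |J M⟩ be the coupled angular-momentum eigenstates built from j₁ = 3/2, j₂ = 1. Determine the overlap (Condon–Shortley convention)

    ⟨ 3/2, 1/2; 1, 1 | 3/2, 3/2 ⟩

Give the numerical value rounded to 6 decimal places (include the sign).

j₁+j₂−J=1  J+j₁−j₂=2  J−j₁+j₂=1  j₁+j₂+J+1=5
(j₁±m₁, j₂±m₂, J±M) = (2,1,2,0,3,0)
P² = 8/5
sum k=1..1:
  [1] −1/2 = -1/2
S = -1/2
C² = P²·S² = 2/5 ; C = -0.632456

-0.632456  (= −√(2/5))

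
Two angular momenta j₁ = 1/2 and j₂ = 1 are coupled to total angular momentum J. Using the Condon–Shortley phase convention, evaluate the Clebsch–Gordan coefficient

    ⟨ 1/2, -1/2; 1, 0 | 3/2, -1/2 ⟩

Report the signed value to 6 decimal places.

+√(2/3) ≈ +0.816497

√[4·0!1!2!/4! · 0!1!1!1!1!2!] = √(2/3)
  +(−1)^0/∏(0,0,1,1,0,1)! = 1  (running 1)
⟨..|..⟩ = √(2/3)·(1) = +0.816497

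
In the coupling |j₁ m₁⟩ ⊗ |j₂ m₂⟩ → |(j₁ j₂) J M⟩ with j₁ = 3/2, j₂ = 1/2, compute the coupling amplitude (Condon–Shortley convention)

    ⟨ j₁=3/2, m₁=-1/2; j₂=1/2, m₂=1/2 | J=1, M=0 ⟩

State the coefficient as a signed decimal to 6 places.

−√(1/2) = -0.707107

√[3·1!2!0!/4! · 1!2!1!0!1!1!] = √(1/2)
  +(−1)^1/∏(1,0,1,0,1,0)! = -1  (running -1)
⟨..|..⟩ = √(1/2)·(-1) = -0.707107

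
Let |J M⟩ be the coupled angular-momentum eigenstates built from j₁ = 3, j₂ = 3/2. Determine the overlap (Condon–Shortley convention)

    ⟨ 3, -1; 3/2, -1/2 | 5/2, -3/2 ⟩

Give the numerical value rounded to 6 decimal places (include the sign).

triangle: 2!·4!·1!/8! = 48/40320
(j±m)!: 2!·4!·1!·2!·1!·4! = 2304
prefactor² = (2J+1)·Δ·N² = 576/35
  k=0: +1/(0!·2!·4!·1!·0!·0!) = 1/48
  k=1: −1/(1!·1!·3!·0!·1!·1!) = -1/6
Σ = -7/48  ⇒  CG² = 576/35·(-7/48)² = 7/20
CG = −√(7/20) = -0.591608

−√(7/20) = -0.591608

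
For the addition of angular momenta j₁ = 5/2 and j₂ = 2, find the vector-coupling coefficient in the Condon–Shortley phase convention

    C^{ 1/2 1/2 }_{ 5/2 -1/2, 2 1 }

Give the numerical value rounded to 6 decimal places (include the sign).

-0.365148

√[2·4!1!0!/6! · 2!3!3!1!1!0!] = √(24/5)
  +(−1)^3/∏(3,1,0,0,1,0)! = -1/6  (running -1/6)
⟨..|..⟩ = √(24/5)·(-1/6) = -0.365148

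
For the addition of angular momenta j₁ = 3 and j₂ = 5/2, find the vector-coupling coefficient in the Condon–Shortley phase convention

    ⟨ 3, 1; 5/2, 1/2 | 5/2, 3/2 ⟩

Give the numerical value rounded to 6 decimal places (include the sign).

−√(1/35) = -0.169031

j₁+j₂−J=3  J+j₁−j₂=3  J−j₁+j₂=2  j₁+j₂+J+1=9
(j₁±m₁, j₂±m₂, J±M) = (4,2,3,2,4,1)
P² = 576/35
sum k=1..2:
  [1] −1/8 = -1/8
  [2] +1/12 = 1/12
S = -1/24
C² = P²·S² = 1/35 ; C = -0.169031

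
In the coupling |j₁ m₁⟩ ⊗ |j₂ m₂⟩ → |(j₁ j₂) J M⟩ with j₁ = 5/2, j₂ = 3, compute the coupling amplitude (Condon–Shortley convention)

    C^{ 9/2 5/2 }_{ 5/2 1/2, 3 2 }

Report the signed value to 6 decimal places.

-0.497468  (= −√(49/198))

triangle: 1!×4!×5!/11! = 2880/39916800
(j±m)!: 3!×2!×5!×1!×7!×2! = 14515200
prefactor² = (2J+1)×Δ×N² = 115200/11
  k=0: +1/(0!×1!×2!×5!×2!×0!) = 1/480
  k=1: −1/(1!×0!×1!×4!×3!×1!) = -1/144
Σ = -7/1440  ⇒  CG² = 115200/11×(-7/1440)² = 49/198
CG = −√(49/198) = -0.497468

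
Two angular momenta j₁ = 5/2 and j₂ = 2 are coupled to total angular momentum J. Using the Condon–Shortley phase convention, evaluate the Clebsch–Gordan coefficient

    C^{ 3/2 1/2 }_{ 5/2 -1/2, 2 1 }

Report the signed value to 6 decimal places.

j₁+j₂−J=3  J+j₁−j₂=2  J−j₁+j₂=1  j₁+j₂+J+1=7
(j₁±m₁, j₂±m₂, J±M) = (2,3,3,1,2,1)
P² = 48/35
sum k=2..3:
  [2] +1/2 = 1/2
  [3] −1/12 = -1/12
S = 5/12
C² = P²·S² = 5/21 ; C = +0.487950

+0.487950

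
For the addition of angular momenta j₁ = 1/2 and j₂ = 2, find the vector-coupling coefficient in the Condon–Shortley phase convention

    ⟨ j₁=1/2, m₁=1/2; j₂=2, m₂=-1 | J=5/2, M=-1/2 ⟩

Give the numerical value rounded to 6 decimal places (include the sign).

j₁+j₂−J=0  J+j₁−j₂=1  J−j₁+j₂=4  j₁+j₂+J+1=6
(j₁±m₁, j₂±m₂, J±M) = (1,0,1,3,2,3)
P² = 72/5
sum k=0..0:
  [0] +1/6 = 1/6
S = 1/6
C² = P²·S² = 2/5 ; C = +0.632456

+√(2/5) = +0.632456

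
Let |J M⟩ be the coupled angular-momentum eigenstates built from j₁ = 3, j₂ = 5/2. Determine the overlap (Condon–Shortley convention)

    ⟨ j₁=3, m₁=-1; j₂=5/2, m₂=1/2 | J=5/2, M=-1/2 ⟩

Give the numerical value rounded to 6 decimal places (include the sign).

triangle: 3!·3!·2!/9! = 72/362880
(j±m)!: 2!·4!·3!·2!·2!·3! = 6912
prefactor² = (2J+1)·Δ·N² = 288/35
  k=1: −1/(1!·2!·3!·2!·0!·0!) = -1/24
  k=2: +1/(2!·1!·2!·1!·1!·1!) = 1/4
  k=3: −1/(3!·0!·1!·0!·2!·2!) = -1/24
Σ = 1/6  ⇒  CG² = 288/35·1/6² = 8/35
CG = +√(8/35) = +0.478091

+0.478091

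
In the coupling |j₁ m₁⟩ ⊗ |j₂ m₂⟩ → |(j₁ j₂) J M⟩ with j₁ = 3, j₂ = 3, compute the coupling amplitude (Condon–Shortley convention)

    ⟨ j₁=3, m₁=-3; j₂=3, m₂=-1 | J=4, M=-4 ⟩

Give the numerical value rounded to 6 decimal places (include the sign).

+√(3/11) ≈ +0.522233

√[9·2!4!4!/11! · 0!6!2!4!0!8!] = √(3981312/11)
  +(−1)^2/∏(2,0,4,0,0,4)! = 1/1152  (running 1/1152)
⟨..|..⟩ = √(3981312/11)·(1/1152) = +0.522233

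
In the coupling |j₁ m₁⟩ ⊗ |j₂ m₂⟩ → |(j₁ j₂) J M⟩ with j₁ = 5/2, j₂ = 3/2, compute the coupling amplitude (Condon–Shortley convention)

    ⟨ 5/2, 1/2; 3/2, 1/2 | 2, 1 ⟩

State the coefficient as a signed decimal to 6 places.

j₁+j₂−J=2  J+j₁−j₂=3  J−j₁+j₂=1  j₁+j₂+J+1=7
(j₁±m₁, j₂±m₂, J±M) = (3,2,2,1,3,1)
P² = 12/7
sum k=1..2:
  [1] −1/2 = -1/2
  [2] +1/12 = 1/12
S = -5/12
C² = P²·S² = 25/84 ; C = -0.545545

−√(25/84) = -0.545545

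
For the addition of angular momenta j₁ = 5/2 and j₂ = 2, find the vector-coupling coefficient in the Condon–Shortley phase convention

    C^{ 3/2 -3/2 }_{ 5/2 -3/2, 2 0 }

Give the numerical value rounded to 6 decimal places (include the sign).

+√(12/35) ≈ +0.585540

j₁+j₂−J=3  J+j₁−j₂=2  J−j₁+j₂=1  j₁+j₂+J+1=7
(j₁±m₁, j₂±m₂, J±M) = (1,4,2,2,0,3)
P² = 192/35
sum k=2..2:
  [2] +1/4 = 1/4
S = 1/4
C² = P²·S² = 12/35 ; C = +0.585540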